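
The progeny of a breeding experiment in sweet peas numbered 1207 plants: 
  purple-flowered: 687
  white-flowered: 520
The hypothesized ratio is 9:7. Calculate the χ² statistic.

0.219

Expected counts for N = 1207 under a 9:7 ratio (total parts = 16):
  purple-flowered: 1207 × 9/16 = 678.9375
  white-flowered: 1207 × 7/16 = 528.0625
χ² = Σ (O − E)² / E
  purple-flowered: (687 − 678.9375)² / 678.9375 = 0.0957
  white-flowered: (520 − 528.0625)² / 528.0625 = 0.1231
χ² = 0.0957 + 0.1231 = 0.2188 ≈ 0.219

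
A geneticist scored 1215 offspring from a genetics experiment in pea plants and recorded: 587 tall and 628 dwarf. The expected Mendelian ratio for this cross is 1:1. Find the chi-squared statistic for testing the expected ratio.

The 1:1 ratio has 2 parts, so with N = 1215 the expected counts are:
  tall: 1215 × 1/2 = 607.5
  dwarf: 1215 × 1/2 = 607.5
χ² = Σ (O − E)² / E
  tall: (587 − 607.5)² / 607.5 = 0.6918
  dwarf: (628 − 607.5)² / 607.5 = 0.6918
χ² = 0.6918 + 0.6918 = 1.3836 ≈ 1.384

1.384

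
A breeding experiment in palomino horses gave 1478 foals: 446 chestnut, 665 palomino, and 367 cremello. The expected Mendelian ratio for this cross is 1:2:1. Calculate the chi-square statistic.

23.265

Total ratio parts = 4. Expected numbers out of 1478:
  chestnut: 1478 × 1/4 = 369.5
  palomino: 1478 × 2/4 = 739
  cremello: 1478 × 1/4 = 369.5
χ² = Σ (O − E)² / E
  chestnut: (446 − 369.5)² / 369.5 = 15.8383
  palomino: (665 − 739)² / 739 = 7.4100
  cremello: (367 − 369.5)² / 369.5 = 0.0169
χ² = 15.8383 + 7.4100 + 0.0169 = 23.2652 ≈ 23.265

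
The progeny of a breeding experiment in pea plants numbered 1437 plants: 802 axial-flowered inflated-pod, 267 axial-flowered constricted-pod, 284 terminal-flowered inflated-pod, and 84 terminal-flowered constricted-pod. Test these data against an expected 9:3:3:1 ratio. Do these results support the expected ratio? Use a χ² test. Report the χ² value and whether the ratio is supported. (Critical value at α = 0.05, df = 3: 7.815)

1.235; consistent

Total ratio parts = 16. Expected numbers out of 1437:
  axial-flowered inflated-pod: 1437 × 9/16 = 808.3125
  axial-flowered constricted-pod: 1437 × 3/16 = 269.4375
  terminal-flowered inflated-pod: 1437 × 3/16 = 269.4375
  terminal-flowered constricted-pod: 1437 × 1/16 = 89.8125
χ² = Σ (O − E)² / E
  axial-flowered inflated-pod: (802 − 808.3125)² / 808.3125 = 0.0493
  axial-flowered constricted-pod: (267 − 269.4375)² / 269.4375 = 0.0221
  terminal-flowered inflated-pod: (284 − 269.4375)² / 269.4375 = 0.7871
  terminal-flowered constricted-pod: (84 − 89.8125)² / 89.8125 = 0.3762
χ² = 0.0493 + 0.0221 + 0.7871 + 0.3762 = 1.2347 ≈ 1.235
Degrees of freedom = 4 − 1 = 3; critical value at α = 0.05 is 7.815.
Since 1.235 < 7.815, we fail to reject the null hypothesis — the data are consistent with the 9:3:3:1 ratio.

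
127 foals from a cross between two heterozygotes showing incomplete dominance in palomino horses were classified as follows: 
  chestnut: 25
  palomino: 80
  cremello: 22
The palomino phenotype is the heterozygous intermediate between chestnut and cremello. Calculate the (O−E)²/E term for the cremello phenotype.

With incomplete dominance, a heterozygote × heterozygote cross gives a 1:2:1 phenotypic ratio.
The 1:2:1 ratio has 4 parts, so with N = 127 the expected counts are:
  chestnut: 127 × 1/4 = 31.75
  palomino: 127 × 2/4 = 63.5
  cremello: 127 × 1/4 = 31.75
Contribution of cremello: (22 − 31.75)² / 31.75 = 2.9941

2.994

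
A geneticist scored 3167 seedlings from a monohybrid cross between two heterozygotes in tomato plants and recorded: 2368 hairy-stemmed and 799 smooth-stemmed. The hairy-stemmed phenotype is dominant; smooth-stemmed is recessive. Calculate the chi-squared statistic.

0.089

For a monohybrid cross between heterozygotes with complete dominance, the expected phenotypic ratio is 3:1.
Expected counts for N = 3167 under a 3:1 ratio (total parts = 4):
  hairy-stemmed: 3167 × 3/4 = 2375.25
  smooth-stemmed: 3167 × 1/4 = 791.75
χ² = Σ (O − E)² / E
  hairy-stemmed: (2368 − 2375.25)² / 2375.25 = 0.0221
  smooth-stemmed: (799 − 791.75)² / 791.75 = 0.0664
χ² = 0.0221 + 0.0664 = 0.0885 ≈ 0.089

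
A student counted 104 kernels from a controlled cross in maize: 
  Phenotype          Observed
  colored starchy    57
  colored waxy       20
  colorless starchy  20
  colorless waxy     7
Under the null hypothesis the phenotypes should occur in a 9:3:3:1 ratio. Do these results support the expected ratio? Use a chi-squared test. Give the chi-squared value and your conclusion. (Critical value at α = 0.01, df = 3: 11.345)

Under the 9:3:3:1 hypothesis (Σ ratio = 16, N = 104):
  colored starchy: 104 × 9/16 = 58.5
  colored waxy: 104 × 3/16 = 19.5
  colorless starchy: 104 × 3/16 = 19.5
  colorless waxy: 104 × 1/16 = 6.5
χ² = Σ (O − E)² / E
  colored starchy: (57 − 58.5)² / 58.5 = 0.0385
  colored waxy: (20 − 19.5)² / 19.5 = 0.0128
  colorless starchy: (20 − 19.5)² / 19.5 = 0.0128
  colorless waxy: (7 − 6.5)² / 6.5 = 0.0385
χ² = 0.0385 + 0.0128 + 0.0128 + 0.0385 = 0.1026 ≈ 0.103
Degrees of freedom = 4 − 1 = 3; critical value at α = 0.01 is 11.345.
Since 0.103 < 11.345, we fail to reject the null hypothesis — the data are consistent with the 9:3:3:1 ratio.

0.103; consistent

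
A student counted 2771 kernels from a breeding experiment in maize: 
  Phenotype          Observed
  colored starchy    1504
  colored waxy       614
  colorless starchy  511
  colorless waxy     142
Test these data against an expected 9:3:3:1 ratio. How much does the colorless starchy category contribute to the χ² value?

Total ratio parts = 16. Expected numbers out of 2771:
  colored starchy: 2771 × 9/16 = 1558.6875
  colored waxy: 2771 × 3/16 = 519.5625
  colorless starchy: 2771 × 3/16 = 519.5625
  colorless waxy: 2771 × 1/16 = 173.1875
Contribution of colorless starchy: (511 − 519.5625)² / 519.5625 = 0.1411

0.141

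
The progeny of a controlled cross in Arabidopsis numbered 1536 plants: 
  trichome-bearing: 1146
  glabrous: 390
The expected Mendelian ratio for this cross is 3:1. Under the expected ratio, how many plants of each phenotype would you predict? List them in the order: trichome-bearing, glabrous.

The 3:1 ratio has 4 parts, so with N = 1536 the expected counts are:
  trichome-bearing: 1536 × 3/4 = 1152
  glabrous: 1536 × 1/4 = 384

1152, 384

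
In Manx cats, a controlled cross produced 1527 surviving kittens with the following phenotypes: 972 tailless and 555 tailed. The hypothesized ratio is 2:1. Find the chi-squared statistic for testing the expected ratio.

Total ratio parts = 3. Expected numbers out of 1527:
  tailless: 1527 × 2/3 = 1018
  tailed: 1527 × 1/3 = 509
χ² = Σ (O − E)² / E
  tailless: (972 − 1018)² / 1018 = 2.0786
  tailed: (555 − 509)² / 509 = 4.1572
χ² = 2.0786 + 4.1572 = 6.2358 ≈ 6.236

6.236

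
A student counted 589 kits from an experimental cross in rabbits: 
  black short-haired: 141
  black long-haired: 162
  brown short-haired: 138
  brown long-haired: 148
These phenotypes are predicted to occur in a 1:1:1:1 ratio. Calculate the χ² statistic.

Total ratio parts = 4. Expected numbers out of 589:
  black short-haired: 589 × 1/4 = 147.25
  black long-haired: 589 × 1/4 = 147.25
  brown short-haired: 589 × 1/4 = 147.25
  brown long-haired: 589 × 1/4 = 147.25
χ² = Σ (O − E)² / E
  black short-haired: (141 − 147.25)² / 147.25 = 0.2653
  black long-haired: (162 − 147.25)² / 147.25 = 1.4775
  brown short-haired: (138 − 147.25)² / 147.25 = 0.5811
  brown long-haired: (148 − 147.25)² / 147.25 = 0.0038
χ² = 0.2653 + 1.4775 + 0.5811 + 0.0038 = 2.3277 ≈ 2.328

2.328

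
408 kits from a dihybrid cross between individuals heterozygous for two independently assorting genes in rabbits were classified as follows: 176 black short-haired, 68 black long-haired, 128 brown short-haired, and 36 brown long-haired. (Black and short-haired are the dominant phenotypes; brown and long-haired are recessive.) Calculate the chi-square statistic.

A dihybrid F₂ with independent assortment and complete dominance at both loci gives a 9:3:3:1 phenotypic ratio.
Total ratio parts = 16. Expected numbers out of 408:
  black short-haired: 408 × 9/16 = 229.5
  black long-haired: 408 × 3/16 = 76.5
  brown short-haired: 408 × 3/16 = 76.5
  brown long-haired: 408 × 1/16 = 25.5
χ² = Σ (O − E)² / E
  black short-haired: (176 − 229.5)² / 229.5 = 12.4717
  black long-haired: (68 − 76.5)² / 76.5 = 0.9444
  brown short-haired: (128 − 76.5)² / 76.5 = 34.6699
  brown long-haired: (36 − 25.5)² / 25.5 = 4.3235
χ² = 12.4717 + 0.9444 + 34.6699 + 4.3235 = 52.4095 ≈ 52.410

52.410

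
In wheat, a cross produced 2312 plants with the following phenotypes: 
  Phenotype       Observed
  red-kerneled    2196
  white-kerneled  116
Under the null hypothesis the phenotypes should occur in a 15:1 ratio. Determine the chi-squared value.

5.996

Expected counts for N = 2312 under a 15:1 ratio (total parts = 16):
  red-kerneled: 2312 × 15/16 = 2167.5
  white-kerneled: 2312 × 1/16 = 144.5
χ² = Σ (O − E)² / E
  red-kerneled: (2196 − 2167.5)² / 2167.5 = 0.3747
  white-kerneled: (116 − 144.5)² / 144.5 = 5.6211
χ² = 0.3747 + 5.6211 = 5.9958 ≈ 5.996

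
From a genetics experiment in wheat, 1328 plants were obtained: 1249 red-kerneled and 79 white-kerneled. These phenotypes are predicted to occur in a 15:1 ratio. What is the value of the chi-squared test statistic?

0.206

The 15:1 ratio has 16 parts, so with N = 1328 the expected counts are:
  red-kerneled: 1328 × 15/16 = 1245
  white-kerneled: 1328 × 1/16 = 83
χ² = Σ (O − E)² / E
  red-kerneled: (1249 − 1245)² / 1245 = 0.0129
  white-kerneled: (79 − 83)² / 83 = 0.1928
χ² = 0.0129 + 0.1928 = 0.2057 ≈ 0.206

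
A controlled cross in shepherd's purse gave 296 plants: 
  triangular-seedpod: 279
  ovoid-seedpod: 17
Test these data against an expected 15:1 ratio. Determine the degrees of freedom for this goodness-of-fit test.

1

A goodness-of-fit test with 2 phenotype classes has df = 2 − 1 = 1.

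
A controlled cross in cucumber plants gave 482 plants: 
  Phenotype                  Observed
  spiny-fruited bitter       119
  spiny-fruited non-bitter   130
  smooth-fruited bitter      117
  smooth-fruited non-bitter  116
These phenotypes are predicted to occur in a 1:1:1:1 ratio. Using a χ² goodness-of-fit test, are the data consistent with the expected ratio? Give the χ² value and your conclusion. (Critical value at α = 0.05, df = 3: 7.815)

Total ratio parts = 4. Expected numbers out of 482:
  spiny-fruited bitter: 482 × 1/4 = 120.5
  spiny-fruited non-bitter: 482 × 1/4 = 120.5
  smooth-fruited bitter: 482 × 1/4 = 120.5
  smooth-fruited non-bitter: 482 × 1/4 = 120.5
χ² = Σ (O − E)² / E
  spiny-fruited bitter: (119 − 120.5)² / 120.5 = 0.0187
  spiny-fruited non-bitter: (130 − 120.5)² / 120.5 = 0.7490
  smooth-fruited bitter: (117 − 120.5)² / 120.5 = 0.1017
  smooth-fruited non-bitter: (116 − 120.5)² / 120.5 = 0.1680
χ² = 0.0187 + 0.7490 + 0.1017 + 0.1680 = 1.0374 ≈ 1.037
Degrees of freedom = 4 − 1 = 3; critical value at α = 0.05 is 7.815.
Since 1.037 < 7.815, we fail to reject the null hypothesis — the data are consistent with the 1:1:1:1 ratio.

1.037; consistent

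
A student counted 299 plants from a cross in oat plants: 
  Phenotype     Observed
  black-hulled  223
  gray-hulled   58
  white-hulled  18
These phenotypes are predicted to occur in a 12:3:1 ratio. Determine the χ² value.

The 12:3:1 ratio has 16 parts, so with N = 299 the expected counts are:
  black-hulled: 299 × 12/16 = 224.25
  gray-hulled: 299 × 3/16 = 56.0625
  white-hulled: 299 × 1/16 = 18.6875
χ² = Σ (O − E)² / E
  black-hulled: (223 − 224.25)² / 224.25 = 0.0070
  gray-hulled: (58 − 56.0625)² / 56.0625 = 0.0670
  white-hulled: (18 − 18.6875)² / 18.6875 = 0.0253
χ² = 0.0070 + 0.0670 + 0.0253 = 0.0993 ≈ 0.099

0.099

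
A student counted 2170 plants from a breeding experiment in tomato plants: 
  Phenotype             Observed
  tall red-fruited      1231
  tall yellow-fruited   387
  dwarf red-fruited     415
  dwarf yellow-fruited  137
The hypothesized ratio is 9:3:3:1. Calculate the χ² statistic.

1.235

Expected counts for N = 2170 under a 9:3:3:1 ratio (total parts = 16):
  tall red-fruited: 2170 × 9/16 = 1220.625
  tall yellow-fruited: 2170 × 3/16 = 406.875
  dwarf red-fruited: 2170 × 3/16 = 406.875
  dwarf yellow-fruited: 2170 × 1/16 = 135.625
χ² = Σ (O − E)² / E
  tall red-fruited: (1231 − 1220.625)² / 1220.625 = 0.0882
  tall yellow-fruited: (387 − 406.875)² / 406.875 = 0.9709
  dwarf red-fruited: (415 − 406.875)² / 406.875 = 0.1623
  dwarf yellow-fruited: (137 − 135.625)² / 135.625 = 0.0139
χ² = 0.0882 + 0.9709 + 0.1623 + 0.0139 = 1.2353 ≈ 1.235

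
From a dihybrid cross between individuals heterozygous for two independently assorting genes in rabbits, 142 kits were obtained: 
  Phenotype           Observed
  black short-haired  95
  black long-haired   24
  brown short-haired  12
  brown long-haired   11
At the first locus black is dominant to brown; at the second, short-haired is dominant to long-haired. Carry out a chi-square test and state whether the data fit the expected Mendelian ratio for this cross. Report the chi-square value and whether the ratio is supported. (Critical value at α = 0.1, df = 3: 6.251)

11.665; not consistent

A dihybrid F₂ with independent assortment and complete dominance at both loci gives a 9:3:3:1 phenotypic ratio.
Under the 9:3:3:1 hypothesis (Σ ratio = 16, N = 142):
  black short-haired: 142 × 9/16 = 79.875
  black long-haired: 142 × 3/16 = 26.625
  brown short-haired: 142 × 3/16 = 26.625
  brown long-haired: 142 × 1/16 = 8.875
χ² = Σ (O − E)² / E
  black short-haired: (95 − 79.875)² / 79.875 = 2.8640
  black long-haired: (24 − 26.625)² / 26.625 = 0.2588
  brown short-haired: (12 − 26.625)² / 26.625 = 8.0335
  brown long-haired: (11 − 8.875)² / 8.875 = 0.5088
χ² = 2.8640 + 0.2588 + 8.0335 + 0.5088 = 11.6651 ≈ 11.665
Degrees of freedom = 4 − 1 = 3; critical value at α = 0.1 is 6.251.
Since 11.665 > 6.251, we reject the null hypothesis — the data do not fit the 9:3:3:1 ratio.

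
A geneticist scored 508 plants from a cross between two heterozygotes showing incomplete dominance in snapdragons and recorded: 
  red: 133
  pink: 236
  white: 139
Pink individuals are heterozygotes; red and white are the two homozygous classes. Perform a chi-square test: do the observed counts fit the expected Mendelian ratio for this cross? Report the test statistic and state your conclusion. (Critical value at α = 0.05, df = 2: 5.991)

With incomplete dominance, a heterozygote × heterozygote cross gives a 1:2:1 phenotypic ratio.
Under the 1:2:1 hypothesis (Σ ratio = 4, N = 508):
  red: 508 × 1/4 = 127
  pink: 508 × 2/4 = 254
  white: 508 × 1/4 = 127
χ² = Σ (O − E)² / E
  red: (133 − 127)² / 127 = 0.2835
  pink: (236 − 254)² / 254 = 1.2756
  white: (139 − 127)² / 127 = 1.1339
χ² = 0.2835 + 1.2756 + 1.1339 = 2.693
Degrees of freedom = 3 − 1 = 2; critical value at α = 0.05 is 5.991.
Since 2.693 < 5.991, we fail to reject the null hypothesis — the data are consistent with the 1:2:1 ratio.

2.693; consistent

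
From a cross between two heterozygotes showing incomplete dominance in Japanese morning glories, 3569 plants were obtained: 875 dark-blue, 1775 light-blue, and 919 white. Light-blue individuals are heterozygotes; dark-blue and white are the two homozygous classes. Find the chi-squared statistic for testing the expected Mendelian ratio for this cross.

1.186

With incomplete dominance, a heterozygote × heterozygote cross gives a 1:2:1 phenotypic ratio.
The 1:2:1 ratio has 4 parts, so with N = 3569 the expected counts are:
  dark-blue: 3569 × 1/4 = 892.25
  light-blue: 3569 × 2/4 = 1784.5
  white: 3569 × 1/4 = 892.25
χ² = Σ (O − E)² / E
  dark-blue: (875 − 892.25)² / 892.25 = 0.3335
  light-blue: (1775 − 1784.5)² / 1784.5 = 0.0506
  white: (919 − 892.25)² / 892.25 = 0.8020
χ² = 0.3335 + 0.0506 + 0.8020 = 1.1861 ≈ 1.186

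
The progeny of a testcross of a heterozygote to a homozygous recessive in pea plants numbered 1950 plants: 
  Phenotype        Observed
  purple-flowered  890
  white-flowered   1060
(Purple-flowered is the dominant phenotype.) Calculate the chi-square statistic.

A testcross of a heterozygote (Aa × aa) gives a 1:1 phenotypic ratio.
Expected counts for N = 1950 under a 1:1 ratio (total parts = 2):
  purple-flowered: 1950 × 1/2 = 975
  white-flowered: 1950 × 1/2 = 975
χ² = Σ (O − E)² / E
  purple-flowered: (890 − 975)² / 975 = 7.4103
  white-flowered: (1060 − 975)² / 975 = 7.4103
χ² = 7.4103 + 7.4103 = 14.8206 ≈ 14.821

14.821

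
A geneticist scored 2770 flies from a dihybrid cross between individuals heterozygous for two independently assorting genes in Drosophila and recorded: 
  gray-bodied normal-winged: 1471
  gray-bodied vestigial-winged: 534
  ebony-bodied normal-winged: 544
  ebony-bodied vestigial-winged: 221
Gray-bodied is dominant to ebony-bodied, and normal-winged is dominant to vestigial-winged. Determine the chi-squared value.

A dihybrid F₂ with independent assortment and complete dominance at both loci gives a 9:3:3:1 phenotypic ratio.
Expected counts for N = 2770 under a 9:3:3:1 ratio (total parts = 16):
  gray-bodied normal-winged: 2770 × 9/16 = 1558.125
  gray-bodied vestigial-winged: 2770 × 3/16 = 519.375
  ebony-bodied normal-winged: 2770 × 3/16 = 519.375
  ebony-bodied vestigial-winged: 2770 × 1/16 = 173.125
χ² = Σ (O − E)² / E
  gray-bodied normal-winged: (1471 − 1558.125)² / 1558.125 = 4.8717
  gray-bodied vestigial-winged: (534 − 519.375)² / 519.375 = 0.4118
  ebony-bodied normal-winged: (544 − 519.375)² / 519.375 = 1.1675
  ebony-bodied vestigial-winged: (221 − 173.125)² / 173.125 = 13.2391
χ² = 4.8717 + 0.4118 + 1.1675 + 13.2391 = 19.6901 ≈ 19.690

19.690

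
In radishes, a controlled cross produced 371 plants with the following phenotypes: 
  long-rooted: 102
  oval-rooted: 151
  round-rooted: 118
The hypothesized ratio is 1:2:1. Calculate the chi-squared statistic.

Under the 1:2:1 hypothesis (Σ ratio = 4, N = 371):
  long-rooted: 371 × 1/4 = 92.75
  oval-rooted: 371 × 2/4 = 185.5
  round-rooted: 371 × 1/4 = 92.75
χ² = Σ (O − E)² / E
  long-rooted: (102 − 92.75)² / 92.75 = 0.9225
  oval-rooted: (151 − 185.5)² / 185.5 = 6.4164
  round-rooted: (118 − 92.75)² / 92.75 = 6.8740
χ² = 0.9225 + 6.4164 + 6.8740 = 14.2129 ≈ 14.213

14.213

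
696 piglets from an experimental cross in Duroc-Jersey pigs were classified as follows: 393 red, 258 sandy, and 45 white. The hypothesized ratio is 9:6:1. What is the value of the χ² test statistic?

Total ratio parts = 16. Expected numbers out of 696:
  red: 696 × 9/16 = 391.5
  sandy: 696 × 6/16 = 261
  white: 696 × 1/16 = 43.5
χ² = Σ (O − E)² / E
  red: (393 − 391.5)² / 391.5 = 0.0057
  sandy: (258 − 261)² / 261 = 0.0345
  white: (45 − 43.5)² / 43.5 = 0.0517
χ² = 0.0057 + 0.0345 + 0.0517 = 0.0919 ≈ 0.092

0.092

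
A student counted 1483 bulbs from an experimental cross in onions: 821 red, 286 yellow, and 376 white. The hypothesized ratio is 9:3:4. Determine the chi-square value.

Total ratio parts = 16. Expected numbers out of 1483:
  red: 1483 × 9/16 = 834.1875
  yellow: 1483 × 3/16 = 278.0625
  white: 1483 × 4/16 = 370.75
χ² = Σ (O − E)² / E
  red: (821 − 834.1875)² / 834.1875 = 0.2085
  yellow: (286 − 278.0625)² / 278.0625 = 0.2266
  white: (376 − 370.75)² / 370.75 = 0.0743
χ² = 0.2085 + 0.2266 + 0.0743 = 0.5094 ≈ 0.509

0.509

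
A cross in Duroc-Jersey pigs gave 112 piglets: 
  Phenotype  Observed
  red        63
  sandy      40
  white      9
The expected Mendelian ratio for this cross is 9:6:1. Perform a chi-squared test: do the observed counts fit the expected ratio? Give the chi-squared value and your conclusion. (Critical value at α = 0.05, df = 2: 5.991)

Expected counts for N = 112 under a 9:6:1 ratio (total parts = 16):
  red: 112 × 9/16 = 63
  sandy: 112 × 6/16 = 42
  white: 112 × 1/16 = 7
χ² = Σ (O − E)² / E
  red: (63 − 63)² / 63 = 0.0000
  sandy: (40 − 42)² / 42 = 0.0952
  white: (9 − 7)² / 7 = 0.5714
χ² = 0.0000 + 0.0952 + 0.5714 = 0.6666 ≈ 0.667
Degrees of freedom = 3 − 1 = 2; critical value at α = 0.05 is 5.991.
Since 0.667 < 5.991, we fail to reject the null hypothesis — the data are consistent with the 9:6:1 ratio.

0.667; consistent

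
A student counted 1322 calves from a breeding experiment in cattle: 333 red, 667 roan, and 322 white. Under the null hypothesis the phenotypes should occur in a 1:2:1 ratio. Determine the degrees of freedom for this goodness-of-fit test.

A goodness-of-fit test with 3 phenotype classes has df = 3 − 1 = 2.

2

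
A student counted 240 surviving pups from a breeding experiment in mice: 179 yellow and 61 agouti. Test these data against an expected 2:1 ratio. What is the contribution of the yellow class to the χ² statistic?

Expected counts for N = 240 under a 2:1 ratio (total parts = 3):
  yellow: 240 × 2/3 = 160
  agouti: 240 × 1/3 = 80
Contribution of yellow: (179 − 160)² / 160 = 2.2563

2.256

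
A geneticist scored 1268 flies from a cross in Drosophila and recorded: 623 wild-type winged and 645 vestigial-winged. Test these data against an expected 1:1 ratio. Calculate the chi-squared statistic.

Expected counts for N = 1268 under a 1:1 ratio (total parts = 2):
  wild-type winged: 1268 × 1/2 = 634
  vestigial-winged: 1268 × 1/2 = 634
χ² = Σ (O − E)² / E
  wild-type winged: (623 − 634)² / 634 = 0.1909
  vestigial-winged: (645 − 634)² / 634 = 0.1909
χ² = 0.1909 + 0.1909 = 0.3818 ≈ 0.382

0.382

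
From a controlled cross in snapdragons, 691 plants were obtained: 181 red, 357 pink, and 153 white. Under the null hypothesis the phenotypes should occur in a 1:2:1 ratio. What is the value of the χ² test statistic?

Total ratio parts = 4. Expected numbers out of 691:
  red: 691 × 1/4 = 172.75
  pink: 691 × 2/4 = 345.5
  white: 691 × 1/4 = 172.75
χ² = Σ (O − E)² / E
  red: (181 − 172.75)² / 172.75 = 0.3940
  pink: (357 − 345.5)² / 345.5 = 0.3828
  white: (153 − 172.75)² / 172.75 = 2.2580
χ² = 0.3940 + 0.3828 + 2.2580 = 3.0348 ≈ 3.035

3.035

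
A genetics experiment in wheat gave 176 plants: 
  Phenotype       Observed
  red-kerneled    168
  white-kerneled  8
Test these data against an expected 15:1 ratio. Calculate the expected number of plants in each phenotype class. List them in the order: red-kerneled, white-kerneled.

165, 11

Under the 15:1 hypothesis (Σ ratio = 16, N = 176):
  red-kerneled: 176 × 15/16 = 165
  white-kerneled: 176 × 1/16 = 11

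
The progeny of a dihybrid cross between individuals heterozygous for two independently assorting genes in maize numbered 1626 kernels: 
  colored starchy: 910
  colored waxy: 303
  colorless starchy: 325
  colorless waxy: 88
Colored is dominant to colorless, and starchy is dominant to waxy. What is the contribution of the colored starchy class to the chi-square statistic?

A dihybrid F₂ with independent assortment and complete dominance at both loci gives a 9:3:3:1 phenotypic ratio.
The 9:3:3:1 ratio has 16 parts, so with N = 1626 the expected counts are:
  colored starchy: 1626 × 9/16 = 914.625
  colored waxy: 1626 × 3/16 = 304.875
  colorless starchy: 1626 × 3/16 = 304.875
  colorless waxy: 1626 × 1/16 = 101.625
Contribution of colored starchy: (910 − 914.625)² / 914.625 = 0.0234

0.023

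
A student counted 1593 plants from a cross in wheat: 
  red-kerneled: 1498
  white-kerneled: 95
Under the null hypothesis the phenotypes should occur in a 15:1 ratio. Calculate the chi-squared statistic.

Under the 15:1 hypothesis (Σ ratio = 16, N = 1593):
  red-kerneled: 1593 × 15/16 = 1493.4375
  white-kerneled: 1593 × 1/16 = 99.5625
χ² = Σ (O − E)² / E
  red-kerneled: (1498 − 1493.4375)² / 1493.4375 = 0.0139
  white-kerneled: (95 − 99.5625)² / 99.5625 = 0.2091
χ² = 0.0139 + 0.2091 = 0.223

0.223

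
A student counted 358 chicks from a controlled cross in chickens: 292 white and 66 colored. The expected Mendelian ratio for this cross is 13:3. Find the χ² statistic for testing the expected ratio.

Expected counts for N = 358 under a 13:3 ratio (total parts = 16):
  white: 358 × 13/16 = 290.875
  colored: 358 × 3/16 = 67.125
χ² = Σ (O − E)² / E
  white: (292 − 290.875)² / 290.875 = 0.0044
  colored: (66 − 67.125)² / 67.125 = 0.0189
χ² = 0.0044 + 0.0189 = 0.0233 ≈ 0.023

0.023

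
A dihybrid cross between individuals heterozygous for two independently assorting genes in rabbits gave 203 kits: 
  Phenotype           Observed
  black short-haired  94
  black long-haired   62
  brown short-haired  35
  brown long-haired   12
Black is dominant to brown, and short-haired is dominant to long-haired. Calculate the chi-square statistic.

A dihybrid F₂ with independent assortment and complete dominance at both loci gives a 9:3:3:1 phenotypic ratio.
Total ratio parts = 16. Expected numbers out of 203:
  black short-haired: 203 × 9/16 = 114.1875
  black long-haired: 203 × 3/16 = 38.0625
  brown short-haired: 203 × 3/16 = 38.0625
  brown long-haired: 203 × 1/16 = 12.6875
χ² = Σ (O − E)² / E
  black short-haired: (94 − 114.1875)² / 114.1875 = 3.5690
  black long-haired: (62 − 38.0625)² / 38.0625 = 15.0543
  brown short-haired: (35 − 38.0625)² / 38.0625 = 0.2464
  brown long-haired: (12 − 12.6875)² / 12.6875 = 0.0373
χ² = 3.5690 + 15.0543 + 0.2464 + 0.0373 = 18.907

18.907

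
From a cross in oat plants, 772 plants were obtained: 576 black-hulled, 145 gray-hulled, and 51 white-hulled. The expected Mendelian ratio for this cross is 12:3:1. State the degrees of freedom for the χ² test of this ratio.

A goodness-of-fit test with 3 phenotype classes has df = 3 − 1 = 2.

2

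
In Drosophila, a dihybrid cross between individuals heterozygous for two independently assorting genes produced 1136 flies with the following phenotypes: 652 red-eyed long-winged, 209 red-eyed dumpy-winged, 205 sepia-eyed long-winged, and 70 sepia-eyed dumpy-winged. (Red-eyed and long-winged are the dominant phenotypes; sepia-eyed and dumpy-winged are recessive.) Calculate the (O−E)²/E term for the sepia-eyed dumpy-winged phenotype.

A dihybrid F₂ with independent assortment and complete dominance at both loci gives a 9:3:3:1 phenotypic ratio.
The 9:3:3:1 ratio has 16 parts, so with N = 1136 the expected counts are:
  red-eyed long-winged: 1136 × 9/16 = 639
  red-eyed dumpy-winged: 1136 × 3/16 = 213
  sepia-eyed long-winged: 1136 × 3/16 = 213
  sepia-eyed dumpy-winged: 1136 × 1/16 = 71
Contribution of sepia-eyed dumpy-winged: (70 − 71)² / 71 = 0.0141

0.014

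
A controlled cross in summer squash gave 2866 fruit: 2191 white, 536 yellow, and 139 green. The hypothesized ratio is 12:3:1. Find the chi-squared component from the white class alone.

0.801

Total ratio parts = 16. Expected numbers out of 2866:
  white: 2866 × 12/16 = 2149.5
  yellow: 2866 × 3/16 = 537.375
  green: 2866 × 1/16 = 179.125
Contribution of white: (2191 − 2149.5)² / 2149.5 = 0.8012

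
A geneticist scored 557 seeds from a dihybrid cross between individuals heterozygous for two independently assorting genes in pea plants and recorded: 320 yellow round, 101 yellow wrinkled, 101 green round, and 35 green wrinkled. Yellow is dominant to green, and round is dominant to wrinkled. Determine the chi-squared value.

A dihybrid F₂ with independent assortment and complete dominance at both loci gives a 9:3:3:1 phenotypic ratio.
Under the 9:3:3:1 hypothesis (Σ ratio = 16, N = 557):
  yellow round: 557 × 9/16 = 313.3125
  yellow wrinkled: 557 × 3/16 = 104.4375
  green round: 557 × 3/16 = 104.4375
  green wrinkled: 557 × 1/16 = 34.8125
χ² = Σ (O − E)² / E
  yellow round: (320 − 313.3125)² / 313.3125 = 0.1427
  yellow wrinkled: (101 − 104.4375)² / 104.4375 = 0.1131
  green round: (101 − 104.4375)² / 104.4375 = 0.1131
  green wrinkled: (35 − 34.8125)² / 34.8125 = 0.0010
χ² = 0.1427 + 0.1131 + 0.1131 + 0.0010 = 0.3699 ≈ 0.370

0.370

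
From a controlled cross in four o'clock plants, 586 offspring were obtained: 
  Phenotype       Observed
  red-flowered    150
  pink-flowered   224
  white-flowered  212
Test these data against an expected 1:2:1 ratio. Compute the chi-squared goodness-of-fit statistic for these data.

Under the 1:2:1 hypothesis (Σ ratio = 4, N = 586):
  red-flowered: 586 × 1/4 = 146.5
  pink-flowered: 586 × 2/4 = 293
  white-flowered: 586 × 1/4 = 146.5
χ² = Σ (O − E)² / E
  red-flowered: (150 − 146.5)² / 146.5 = 0.0836
  pink-flowered: (224 − 293)² / 293 = 16.2491
  white-flowered: (212 − 146.5)² / 146.5 = 29.2850
χ² = 0.0836 + 16.2491 + 29.2850 = 45.6177 ≈ 45.618

45.618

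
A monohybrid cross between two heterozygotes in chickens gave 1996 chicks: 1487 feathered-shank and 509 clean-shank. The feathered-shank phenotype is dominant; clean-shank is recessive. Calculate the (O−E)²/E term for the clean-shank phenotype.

For a monohybrid cross between heterozygotes with complete dominance, the expected phenotypic ratio is 3:1.
Under the 3:1 hypothesis (Σ ratio = 4, N = 1996):
  feathered-shank: 1996 × 3/4 = 1497
  clean-shank: 1996 × 1/4 = 499
Contribution of clean-shank: (509 − 499)² / 499 = 0.2004

0.200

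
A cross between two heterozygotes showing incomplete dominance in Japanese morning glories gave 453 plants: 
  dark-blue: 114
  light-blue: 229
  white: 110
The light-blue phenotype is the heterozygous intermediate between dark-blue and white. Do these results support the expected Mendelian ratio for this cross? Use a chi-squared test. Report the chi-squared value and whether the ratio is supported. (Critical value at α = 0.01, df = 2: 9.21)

With incomplete dominance, a heterozygote × heterozygote cross gives a 1:2:1 phenotypic ratio.
Under the 1:2:1 hypothesis (Σ ratio = 4, N = 453):
  dark-blue: 453 × 1/4 = 113.25
  light-blue: 453 × 2/4 = 226.5
  white: 453 × 1/4 = 113.25
χ² = Σ (O − E)² / E
  dark-blue: (114 − 113.25)² / 113.25 = 0.0050
  light-blue: (229 − 226.5)² / 226.5 = 0.0276
  white: (110 − 113.25)² / 113.25 = 0.0933
χ² = 0.0050 + 0.0276 + 0.0933 = 0.1259 ≈ 0.126
Degrees of freedom = 3 − 1 = 2; critical value at α = 0.01 is 9.21.
Since 0.126 < 9.21, we fail to reject the null hypothesis — the data are consistent with the 1:2:1 ratio.

0.126; consistent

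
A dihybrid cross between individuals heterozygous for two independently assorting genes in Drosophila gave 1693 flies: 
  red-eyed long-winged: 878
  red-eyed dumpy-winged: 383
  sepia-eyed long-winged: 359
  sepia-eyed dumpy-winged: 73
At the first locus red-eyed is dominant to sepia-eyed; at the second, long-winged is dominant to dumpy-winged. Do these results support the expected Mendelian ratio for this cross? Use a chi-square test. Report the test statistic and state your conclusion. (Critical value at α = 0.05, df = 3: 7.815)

A dihybrid F₂ with independent assortment and complete dominance at both loci gives a 9:3:3:1 phenotypic ratio.
The 9:3:3:1 ratio has 16 parts, so with N = 1693 the expected counts are:
  red-eyed long-winged: 1693 × 9/16 = 952.3125
  red-eyed dumpy-winged: 1693 × 3/16 = 317.4375
  sepia-eyed long-winged: 1693 × 3/16 = 317.4375
  sepia-eyed dumpy-winged: 1693 × 1/16 = 105.8125
χ² = Σ (O − E)² / E
  red-eyed long-winged: (878 − 952.3125)² / 952.3125 = 5.7989
  red-eyed dumpy-winged: (383 − 317.4375)² / 317.4375 = 13.5411
  sepia-eyed long-winged: (359 − 317.4375)² / 317.4375 = 5.4418
  sepia-eyed dumpy-winged: (73 − 105.8125)² / 105.8125 = 10.1752
χ² = 5.7989 + 13.5411 + 5.4418 + 10.1752 = 34.957
Degrees of freedom = 4 − 1 = 3; critical value at α = 0.05 is 7.815.
Since 34.957 > 7.815, we reject the null hypothesis — the data do not fit the 9:3:3:1 ratio.

34.957; not consistent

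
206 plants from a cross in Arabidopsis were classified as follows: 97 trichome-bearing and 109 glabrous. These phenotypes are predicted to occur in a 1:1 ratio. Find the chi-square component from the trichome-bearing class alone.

0.350

Total ratio parts = 2. Expected numbers out of 206:
  trichome-bearing: 206 × 1/2 = 103
  glabrous: 206 × 1/2 = 103
Contribution of trichome-bearing: (97 − 103)² / 103 = 0.3495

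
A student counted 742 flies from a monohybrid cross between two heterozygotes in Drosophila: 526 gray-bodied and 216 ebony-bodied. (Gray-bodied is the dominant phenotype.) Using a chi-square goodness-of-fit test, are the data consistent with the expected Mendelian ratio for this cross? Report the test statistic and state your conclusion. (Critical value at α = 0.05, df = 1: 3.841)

For a monohybrid cross between heterozygotes with complete dominance, the expected phenotypic ratio is 3:1.
Expected counts for N = 742 under a 3:1 ratio (total parts = 4):
  gray-bodied: 742 × 3/4 = 556.5
  ebony-bodied: 742 × 1/4 = 185.5
χ² = Σ (O − E)² / E
  gray-bodied: (526 − 556.5)² / 556.5 = 1.6716
  ebony-bodied: (216 − 185.5)² / 185.5 = 5.0148
χ² = 1.6716 + 5.0148 = 6.6864 ≈ 6.686
Degrees of freedom = 2 − 1 = 1; critical value at α = 0.05 is 3.841.
Since 6.686 > 3.841, we reject the null hypothesis — the data do not fit the 3:1 ratio.

6.686; not consistent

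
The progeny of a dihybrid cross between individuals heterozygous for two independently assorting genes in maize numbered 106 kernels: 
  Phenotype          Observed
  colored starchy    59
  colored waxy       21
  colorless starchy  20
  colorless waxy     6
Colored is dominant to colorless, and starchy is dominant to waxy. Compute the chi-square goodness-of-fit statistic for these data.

A dihybrid F₂ with independent assortment and complete dominance at both loci gives a 9:3:3:1 phenotypic ratio.
Total ratio parts = 16. Expected numbers out of 106:
  colored starchy: 106 × 9/16 = 59.625
  colored waxy: 106 × 3/16 = 19.875
  colorless starchy: 106 × 3/16 = 19.875
  colorless waxy: 106 × 1/16 = 6.625
χ² = Σ (O − E)² / E
  colored starchy: (59 − 59.625)² / 59.625 = 0.0066
  colored waxy: (21 − 19.875)² / 19.875 = 0.0637
  colorless starchy: (20 − 19.875)² / 19.875 = 0.0008
  colorless waxy: (6 − 6.625)² / 6.625 = 0.0590
χ² = 0.0066 + 0.0637 + 0.0008 + 0.0590 = 0.1301 ≈ 0.130

0.130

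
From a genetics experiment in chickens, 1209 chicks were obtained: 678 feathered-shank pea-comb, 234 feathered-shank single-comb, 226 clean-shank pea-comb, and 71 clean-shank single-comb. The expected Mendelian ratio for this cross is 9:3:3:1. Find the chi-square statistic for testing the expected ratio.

0.520

The 9:3:3:1 ratio has 16 parts, so with N = 1209 the expected counts are:
  feathered-shank pea-comb: 1209 × 9/16 = 680.0625
  feathered-shank single-comb: 1209 × 3/16 = 226.6875
  clean-shank pea-comb: 1209 × 3/16 = 226.6875
  clean-shank single-comb: 1209 × 1/16 = 75.5625
χ² = Σ (O − E)² / E
  feathered-shank pea-comb: (678 − 680.0625)² / 680.0625 = 0.0063
  feathered-shank single-comb: (234 − 226.6875)² / 226.6875 = 0.2359
  clean-shank pea-comb: (226 − 226.6875)² / 226.6875 = 0.0021
  clean-shank single-comb: (71 − 75.5625)² / 75.5625 = 0.2755
χ² = 0.0063 + 0.2359 + 0.0021 + 0.2755 = 0.5198 ≈ 0.520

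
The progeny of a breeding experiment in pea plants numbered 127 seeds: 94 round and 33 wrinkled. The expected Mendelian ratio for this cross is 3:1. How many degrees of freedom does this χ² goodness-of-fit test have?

1

A goodness-of-fit test with 2 phenotype classes has df = 2 − 1 = 1.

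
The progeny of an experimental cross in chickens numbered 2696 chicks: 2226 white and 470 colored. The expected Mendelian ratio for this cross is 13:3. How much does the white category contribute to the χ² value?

0.575

Expected counts for N = 2696 under a 13:3 ratio (total parts = 16):
  white: 2696 × 13/16 = 2190.5
  colored: 2696 × 3/16 = 505.5
Contribution of white: (2226 − 2190.5)² / 2190.5 = 0.5753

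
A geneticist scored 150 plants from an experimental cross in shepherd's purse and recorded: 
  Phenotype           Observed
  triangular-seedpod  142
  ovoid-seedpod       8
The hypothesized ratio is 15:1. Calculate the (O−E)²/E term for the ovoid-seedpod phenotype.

Expected counts for N = 150 under a 15:1 ratio (total parts = 16):
  triangular-seedpod: 150 × 15/16 = 140.625
  ovoid-seedpod: 150 × 1/16 = 9.375
Contribution of ovoid-seedpod: (8 − 9.375)² / 9.375 = 0.2017

0.202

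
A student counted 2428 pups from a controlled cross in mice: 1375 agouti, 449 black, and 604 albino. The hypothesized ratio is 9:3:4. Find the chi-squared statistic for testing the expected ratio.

0.163

Total ratio parts = 16. Expected numbers out of 2428:
  agouti: 2428 × 9/16 = 1365.75
  black: 2428 × 3/16 = 455.25
  albino: 2428 × 4/16 = 607
χ² = Σ (O − E)² / E
  agouti: (1375 − 1365.75)² / 1365.75 = 0.0626
  black: (449 − 455.25)² / 455.25 = 0.0858
  albino: (604 − 607)² / 607 = 0.0148
χ² = 0.0626 + 0.0858 + 0.0148 = 0.1632 ≈ 0.163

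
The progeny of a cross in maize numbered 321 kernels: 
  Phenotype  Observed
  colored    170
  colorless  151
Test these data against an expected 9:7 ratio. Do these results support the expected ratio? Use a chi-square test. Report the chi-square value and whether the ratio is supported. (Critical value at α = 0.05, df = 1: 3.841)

The 9:7 ratio has 16 parts, so with N = 321 the expected counts are:
  colored: 321 × 9/16 = 180.5625
  colorless: 321 × 7/16 = 140.4375
χ² = Σ (O − E)² / E
  colored: (170 − 180.5625)² / 180.5625 = 0.6179
  colorless: (151 − 140.4375)² / 140.4375 = 0.7944
χ² = 0.6179 + 0.7944 = 1.4123 ≈ 1.412
Degrees of freedom = 2 − 1 = 1; critical value at α = 0.05 is 3.841.
Since 1.412 < 3.841, we fail to reject the null hypothesis — the data are consistent with the 9:7 ratio.

1.412; consistent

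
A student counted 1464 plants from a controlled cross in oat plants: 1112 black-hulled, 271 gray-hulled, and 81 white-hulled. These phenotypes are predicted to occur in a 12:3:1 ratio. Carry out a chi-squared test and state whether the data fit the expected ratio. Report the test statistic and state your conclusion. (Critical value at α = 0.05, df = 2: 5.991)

1.428; consistent

Under the 12:3:1 hypothesis (Σ ratio = 16, N = 1464):
  black-hulled: 1464 × 12/16 = 1098
  gray-hulled: 1464 × 3/16 = 274.5
  white-hulled: 1464 × 1/16 = 91.5
χ² = Σ (O − E)² / E
  black-hulled: (1112 − 1098)² / 1098 = 0.1785
  gray-hulled: (271 − 274.5)² / 274.5 = 0.0446
  white-hulled: (81 − 91.5)² / 91.5 = 1.2049
χ² = 0.1785 + 0.0446 + 1.2049 = 1.428
Degrees of freedom = 3 − 1 = 2; critical value at α = 0.05 is 5.991.
Since 1.428 < 5.991, we fail to reject the null hypothesis — the data are consistent with the 12:3:1 ratio.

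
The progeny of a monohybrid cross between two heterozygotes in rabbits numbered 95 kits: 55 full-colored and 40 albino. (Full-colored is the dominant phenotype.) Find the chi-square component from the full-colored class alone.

For a monohybrid cross between heterozygotes with complete dominance, the expected phenotypic ratio is 3:1.
Expected counts for N = 95 under a 3:1 ratio (total parts = 4):
  full-colored: 95 × 3/4 = 71.25
  albino: 95 × 1/4 = 23.75
Contribution of full-colored: (55 − 71.25)² / 71.25 = 3.7061

3.706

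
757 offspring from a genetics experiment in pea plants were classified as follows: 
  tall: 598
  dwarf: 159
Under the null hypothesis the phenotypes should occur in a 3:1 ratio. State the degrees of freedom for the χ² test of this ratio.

1

A goodness-of-fit test with 2 phenotype classes has df = 2 − 1 = 1.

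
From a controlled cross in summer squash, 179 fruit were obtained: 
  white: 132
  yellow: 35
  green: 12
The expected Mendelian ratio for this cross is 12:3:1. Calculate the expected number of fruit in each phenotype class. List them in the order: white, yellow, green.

134.25, 33.5625, 11.1875

Expected counts for N = 179 under a 12:3:1 ratio (total parts = 16):
  white: 179 × 12/16 = 134.25
  yellow: 179 × 3/16 = 33.5625
  green: 179 × 1/16 = 11.1875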